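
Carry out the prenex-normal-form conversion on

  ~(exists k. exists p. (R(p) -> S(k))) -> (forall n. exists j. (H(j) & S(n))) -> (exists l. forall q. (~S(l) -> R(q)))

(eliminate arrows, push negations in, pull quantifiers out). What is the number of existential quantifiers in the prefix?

4

Eliminate → and ↔ using ¬ and ∨.
  ~~(exists k. exists p. (~R(p) | S(k))) | ~(forall n. exists j. (H(j) & S(n))) | (exists l. forall q. (~~S(l) | R(q)))
Drive negations inward (¬∀x A ≡ ∃x ¬A, ¬∃x A ≡ ∀x ¬A, De Morgan for ∧/∨):
  (exists k. exists p. (~R(p) | S(k))) | (exists n. forall j. (~H(j) | ~S(n))) | (exists l. forall q. (S(l) | R(q)))
All bound variables are already distinct, so no renaming is needed.
Finally move all quantifiers to the prefix:
  exists k. exists p. exists n. forall j. exists l. forall q. (~R(p) | S(k) | ~H(j) | ~S(n) | S(l) | R(q))
The prefix is exists k exists p exists n forall j exists l forall q: 2 universal, 4 existential.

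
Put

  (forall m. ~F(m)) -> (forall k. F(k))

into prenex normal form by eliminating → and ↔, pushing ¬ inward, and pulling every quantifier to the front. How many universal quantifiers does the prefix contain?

1

Eliminate → and ↔ using ¬ and ∨.
  ~(forall m. ~F(m)) | (forall k. F(k))
Move each ¬ inward, flipping quantifiers it crosses:
  (exists m. F(m)) | (forall k. F(k))
Extract every quantifier outward, since the variables are now distinct and don't occur free across branches:
  exists m. forall k. (F(m) | F(k))
The prefix is exists m forall k: 1 universal, 1 existential.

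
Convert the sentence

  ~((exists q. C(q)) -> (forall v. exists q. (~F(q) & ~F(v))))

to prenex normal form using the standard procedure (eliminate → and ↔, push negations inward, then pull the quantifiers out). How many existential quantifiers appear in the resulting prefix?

2

Rewrite implications/biconditionals: A → B as ¬A ∨ B.
  ~(~(exists q. C(q)) | (forall v. exists q. (~F(q) & ~F(v))))
Push ¬ through the quantifiers and connectives to reach negation normal form:
  (exists q. C(q)) & (exists v. forall q. (F(q) | F(v)))
Standardize variables apart so no two quantifiers bind the same name: q↦u1.
  (exists q. C(q)) & (exists v. forall u1. (F(u1) | F(v)))
Extract every quantifier outward, since the variables are now distinct and don't occur free across branches:
  exists q. exists v. forall u1. (C(q) & (F(u1) | F(v)))
The prefix is exists q exists v forall u1: 1 universal, 2 existential.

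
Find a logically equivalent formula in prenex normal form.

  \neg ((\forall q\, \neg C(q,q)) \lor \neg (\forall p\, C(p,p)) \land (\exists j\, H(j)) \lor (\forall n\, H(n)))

Move each ¬ inward, flipping quantifiers it crosses:
  (\exists q\, C(q,q)) \land ((\forall p\, C(p,p)) \lor (\forall j\, \neg H(j))) \land (\exists n\, \neg H(n))
All bound variables are already distinct, so no renaming is needed.
Finally move all quantifiers to the prefix:
  \exists q\, \forall p\, \forall j\, \exists n\, (C(q,q) \land (C(p,p) \lor \neg H(j)) \land \neg H(n))

\exists q\, \forall p\, \forall j\, \exists n\, (C(q,q) \land (C(p,p) \lor \neg H(j)) \land \neg H(n))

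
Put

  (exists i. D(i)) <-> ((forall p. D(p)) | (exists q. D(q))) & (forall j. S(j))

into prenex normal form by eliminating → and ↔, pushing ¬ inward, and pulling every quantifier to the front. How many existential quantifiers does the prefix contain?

4

First replace A → B with ¬A ∨ B; A ↔ B as (¬A ∨ B) ∧ (¬B ∨ A).
  (~(exists i. D(i)) | ((forall p. D(p)) | (exists q. D(q))) & (forall j. S(j))) & (~(((forall p. D(p)) | (exists q. D(q))) & (forall j. S(j))) | (exists i. D(i)))
Push ¬ through the quantifiers and connectives to reach negation normal form:
  ((forall i. ~D(i)) | ((forall p. D(p)) | (exists q. D(q))) & (forall j. S(j))) & ((exists p. ~D(p)) & (forall q. ~D(q)) | (exists j. ~S(j)) | (exists i. D(i)))
Rename bound variables to avoid capture: p↦v, q↦z, j↦y1, i↦t.
  ((forall i. ~D(i)) | ((forall p. D(p)) | (exists q. D(q))) & (forall j. S(j))) & ((exists v. ~D(v)) & (forall z. ~D(z)) | (exists y1. ~S(y1)) | (exists t. D(t)))
Extract every quantifier outward, since the variables are now distinct and don't occur free across branches:
  forall i. forall p. exists q. forall j. exists v. forall z. exists y1. exists t. ((~D(i) | (D(p) | D(q)) & S(j)) & (~D(v) & ~D(z) | ~S(y1) | D(t)))
The prefix is forall i forall p exists q forall j exists v forall z exists y1 exists t: 4 universal, 4 existential.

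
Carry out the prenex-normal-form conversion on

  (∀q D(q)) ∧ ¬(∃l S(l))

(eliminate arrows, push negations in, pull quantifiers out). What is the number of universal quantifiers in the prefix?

Move each ¬ inward, flipping quantifiers it crosses:
  (∀q D(q)) ∧ (∀l ¬S(l))
All bound variables are already distinct, so no renaming is needed.
Pull the quantifiers to the front (each side's bound variable is not free in the other side):
  ∀q ∀l (D(q) ∧ ¬S(l))
The prefix is ∀q ∀l: 2 universal, 0 existential.

2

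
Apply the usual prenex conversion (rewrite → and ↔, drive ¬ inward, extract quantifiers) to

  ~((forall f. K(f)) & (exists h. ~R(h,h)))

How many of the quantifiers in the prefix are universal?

1

Push ¬ through the quantifiers and connectives to reach negation normal form:
  (exists f. ~K(f)) | (forall h. R(h,h))
Extract every quantifier outward, since the variables are now distinct and don't occur free across branches:
  exists f. forall h. (~K(f) | R(h,h))
The prefix is exists f forall h: 1 universal, 1 existential.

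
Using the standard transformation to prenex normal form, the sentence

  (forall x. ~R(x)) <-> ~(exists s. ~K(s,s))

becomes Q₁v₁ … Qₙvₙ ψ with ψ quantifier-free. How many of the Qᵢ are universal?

2

Eliminate → and ↔ using ¬ and ∨; A ↔ B as (¬A ∨ B) ∧ (¬B ∨ A).
  (~(forall x. ~R(x)) | ~(exists s. ~K(s,s))) & (~~(exists s. ~K(s,s)) | (forall x. ~R(x)))
Drive negations inward (¬∀x A ≡ ∃x ¬A, ¬∃x A ≡ ∀x ¬A, De Morgan for ∧/∨):
  ((exists x. R(x)) | (forall s. K(s,s))) & ((exists s. ~K(s,s)) | (forall x. ~R(x)))
Standardize variables apart so no two quantifiers bind the same name: s↦p, x↦u1.
  ((exists x. R(x)) | (forall s. K(s,s))) & ((exists p. ~K(p,p)) | (forall u1. ~R(u1)))
Pull the quantifiers to the front (each side's bound variable is not free in the other side):
  exists x. forall s. exists p. forall u1. ((R(x) | K(s,s)) & (~K(p,p) | ~R(u1)))
The prefix is exists x forall s exists p forall u1: 2 universal, 2 existential.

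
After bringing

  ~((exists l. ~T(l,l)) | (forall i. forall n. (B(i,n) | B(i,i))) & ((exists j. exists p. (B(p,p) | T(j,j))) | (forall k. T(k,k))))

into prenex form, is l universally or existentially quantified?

universal

Move each ¬ inward, flipping quantifiers it crosses:
  (forall l. T(l,l)) & ((exists i. exists n. (~B(i,n) & ~B(i,i))) | (forall j. forall p. (~B(p,p) & ~T(j,j))) & (exists k. ~T(k,k)))
All bound variables are already distinct, so no renaming is needed.
Pull the quantifiers to the front (each side's bound variable is not free in the other side):
  forall l. exists i. exists n. forall j. forall p. exists k. (T(l,l) & (~B(i,n) & ~B(i,i) | ~B(p,p) & ~T(j,j) & ~T(k,k)))
The quantifier exists l sits under an odd number of negations, so it flips to forall l.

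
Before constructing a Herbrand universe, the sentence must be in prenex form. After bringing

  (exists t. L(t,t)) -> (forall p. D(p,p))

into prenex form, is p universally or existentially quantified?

universal

First replace A → B with ¬A ∨ B.
  ~(exists t. L(t,t)) | (forall p. D(p,p))
Push ¬ through the quantifiers and connectives to reach negation normal form:
  (forall t. ~L(t,t)) | (forall p. D(p,p))
All bound variables are already distinct, so no renaming is needed.
Pull the quantifiers to the front (each side's bound variable is not free in the other side):
  forall t. forall p. (~L(t,t) | D(p,p))
The quantifier forall p sits under an even number of negations (counting the antecedent side of each →), so it remains universal.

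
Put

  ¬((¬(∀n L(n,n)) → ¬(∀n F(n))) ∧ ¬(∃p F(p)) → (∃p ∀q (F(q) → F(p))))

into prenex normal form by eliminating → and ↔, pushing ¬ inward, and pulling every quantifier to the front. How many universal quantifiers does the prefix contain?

3

Rewrite implications/biconditionals: A → B as ¬A ∨ B.
  ¬(¬((¬¬(∀n L(n,n)) ∨ ¬(∀n F(n))) ∧ ¬(∃p F(p))) ∨ (∃p ∀q (¬F(q) ∨ F(p))))
Move each ¬ inward, flipping quantifiers it crosses:
  ((∀n L(n,n)) ∨ (∃n ¬F(n))) ∧ (∀p ¬F(p)) ∧ (∀p ∃q (F(q) ∧ ¬F(p)))
Rename bound variables to avoid capture: n↦u1, p↦z.
  ((∀n L(n,n)) ∨ (∃u1 ¬F(u1))) ∧ (∀p ¬F(p)) ∧ (∀z ∃q (F(q) ∧ ¬F(z)))
Finally move all quantifiers to the prefix:
  ∀n ∃u1 ∀p ∀z ∃q ((L(n,n) ∨ ¬F(u1)) ∧ ¬F(p) ∧ F(q) ∧ ¬F(z))
The prefix is ∀n ∃u1 ∀p ∀z ∃q: 3 universal, 2 existential.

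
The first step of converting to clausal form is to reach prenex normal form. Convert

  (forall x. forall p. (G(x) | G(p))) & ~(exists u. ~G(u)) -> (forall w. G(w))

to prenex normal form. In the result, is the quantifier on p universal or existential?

Eliminate → and ↔ using ¬ and ∨.
  ~((forall x. forall p. (G(x) | G(p))) & ~(exists u. ~G(u))) | (forall w. G(w))
Push ¬ through the quantifiers and connectives to reach negation normal form:
  (exists x. exists p. (~G(x) & ~G(p))) | (exists u. ~G(u)) | (forall w. G(w))
All bound variables are already distinct, so no renaming is needed.
Pull the quantifiers to the front (each side's bound variable is not free in the other side):
  exists x. exists p. exists u. forall w. (~G(x) & ~G(p) | ~G(u) | G(w))
The quantifier forall p sits under an odd number of negations (counting the antecedent side of each →), so it flips to exists p.

existential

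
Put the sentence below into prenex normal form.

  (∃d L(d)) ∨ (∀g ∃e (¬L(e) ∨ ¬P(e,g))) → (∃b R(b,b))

Eliminate → and ↔ using ¬ and ∨.
  ¬((∃d L(d)) ∨ (∀g ∃e (¬L(e) ∨ ¬P(e,g)))) ∨ (∃b R(b,b))
Move each ¬ inward, flipping quantifiers it crosses:
  (∀d ¬L(d)) ∧ (∃g ∀e (L(e) ∧ P(e,g))) ∨ (∃b R(b,b))
All bound variables are already distinct, so no renaming is needed.
Extract every quantifier outward, since the variables are now distinct and don't occur free across branches:
  ∀d ∃g ∀e ∃b (¬L(d) ∧ L(e) ∧ P(e,g) ∨ R(b,b))

∀d ∃g ∀e ∃b (¬L(d) ∧ L(e) ∧ P(e,g) ∨ R(b,b))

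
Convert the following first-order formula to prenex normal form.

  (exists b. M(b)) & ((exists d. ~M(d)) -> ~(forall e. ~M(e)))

exists b. forall d. exists e. (M(b) & (M(d) | M(e)))

Rewrite implications/biconditionals: A → B as ¬A ∨ B.
  (exists b. M(b)) & (~(exists d. ~M(d)) | ~(forall e. ~M(e)))
Push ¬ through the quantifiers and connectives to reach negation normal form:
  (exists b. M(b)) & ((forall d. M(d)) | (exists e. M(e)))
All bound variables are already distinct, so no renaming is needed.
Pull the quantifiers to the front (each side's bound variable is not free in the other side):
  exists b. forall d. exists e. (M(b) & (M(d) | M(e)))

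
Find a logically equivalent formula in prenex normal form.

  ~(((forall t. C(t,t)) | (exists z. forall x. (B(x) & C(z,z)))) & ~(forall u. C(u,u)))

Drive negations inward (¬∀x A ≡ ∃x ¬A, ¬∃x A ≡ ∀x ¬A, De Morgan for ∧/∨):
  (exists t. ~C(t,t)) & (forall z. exists x. (~B(x) | ~C(z,z))) | (forall u. C(u,u))
All bound variables are already distinct, so no renaming is needed.
Pull the quantifiers to the front (each side's bound variable is not free in the other side):
  exists t. forall z. exists x. forall u. (~C(t,t) & (~B(x) | ~C(z,z)) | C(u,u))

exists t. forall z. exists x. forall u. (~C(t,t) & (~B(x) | ~C(z,z)) | C(u,u))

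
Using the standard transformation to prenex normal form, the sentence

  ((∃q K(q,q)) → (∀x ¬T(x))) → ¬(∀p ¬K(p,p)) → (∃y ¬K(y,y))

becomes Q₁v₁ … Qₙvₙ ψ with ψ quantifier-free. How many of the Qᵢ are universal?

1

Rewrite implications/biconditionals: A → B as ¬A ∨ B.
  ¬(¬(∃q K(q,q)) ∨ (∀x ¬T(x))) ∨ ¬¬(∀p ¬K(p,p)) ∨ (∃y ¬K(y,y))
Move each ¬ inward, flipping quantifiers it crosses:
  (∃q K(q,q)) ∧ (∃x T(x)) ∨ (∀p ¬K(p,p)) ∨ (∃y ¬K(y,y))
All bound variables are already distinct, so no renaming is needed.
Finally move all quantifiers to the prefix:
  ∃q ∃x ∀p ∃y (K(q,q) ∧ T(x) ∨ ¬K(p,p) ∨ ¬K(y,y))
The prefix is ∃q ∃x ∀p ∃y: 1 universal, 3 existential.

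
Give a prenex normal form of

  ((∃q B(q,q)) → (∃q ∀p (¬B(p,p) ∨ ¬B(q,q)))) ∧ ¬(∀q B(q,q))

∀q ∃x ∀p ∃r ((¬B(q,q) ∨ ¬B(p,p) ∨ ¬B(x,x)) ∧ ¬B(r,r))

Eliminate → and ↔ using ¬ and ∨.
  (¬(∃q B(q,q)) ∨ (∃q ∀p (¬B(p,p) ∨ ¬B(q,q)))) ∧ ¬(∀q B(q,q))
Move each ¬ inward, flipping quantifiers it crosses:
  ((∀q ¬B(q,q)) ∨ (∃q ∀p (¬B(p,p) ∨ ¬B(q,q)))) ∧ (∃q ¬B(q,q))
Standardize variables apart so no two quantifiers bind the same name: q↦x, q↦r.
  ((∀q ¬B(q,q)) ∨ (∃x ∀p (¬B(p,p) ∨ ¬B(x,x)))) ∧ (∃r ¬B(r,r))
Finally move all quantifiers to the prefix:
  ∀q ∃x ∀p ∃r ((¬B(q,q) ∨ ¬B(p,p) ∨ ¬B(x,x)) ∧ ¬B(r,r))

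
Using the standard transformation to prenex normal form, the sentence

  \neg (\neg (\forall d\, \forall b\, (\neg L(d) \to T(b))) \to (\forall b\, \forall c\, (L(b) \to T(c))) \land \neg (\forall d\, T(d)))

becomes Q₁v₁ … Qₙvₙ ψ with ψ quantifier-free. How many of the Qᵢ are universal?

1

Eliminate → and ↔ using ¬ and ∨.
  \neg (\neg \neg (\forall d\, \forall b\, (\neg \neg L(d) \lor T(b))) \lor (\forall b\, \forall c\, (\neg L(b) \lor T(c))) \land \neg (\forall d\, T(d)))
Push ¬ through the quantifiers and connectives to reach negation normal form:
  (\exists d\, \exists b\, (\neg L(d) \land \neg T(b))) \land ((\exists b\, \exists c\, (L(b) \land \neg T(c))) \lor (\forall d\, T(d)))
Give each quantifier a distinct variable: b↦u, d↦p.
  (\exists d\, \exists b\, (\neg L(d) \land \neg T(b))) \land ((\exists u\, \exists c\, (L(u) \land \neg T(c))) \lor (\forall p\, T(p)))
Extract every quantifier outward, since the variables are now distinct and don't occur free across branches:
  \exists d\, \exists b\, \exists u\, \exists c\, \forall p\, (\neg L(d) \land \neg T(b) \land (L(u) \land \neg T(c) \lor T(p)))
The prefix is \exists d \exists b \exists u \exists c \forall p: 1 universal, 4 existential.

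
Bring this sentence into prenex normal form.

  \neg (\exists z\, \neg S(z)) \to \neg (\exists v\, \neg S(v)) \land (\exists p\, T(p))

Eliminate → and ↔ using ¬ and ∨.
  \neg \neg (\exists z\, \neg S(z)) \lor \neg (\exists v\, \neg S(v)) \land (\exists p\, T(p))
Move each ¬ inward, flipping quantifiers it crosses:
  (\exists z\, \neg S(z)) \lor (\forall v\, S(v)) \land (\exists p\, T(p))
All bound variables are already distinct, so no renaming is needed.
Extract every quantifier outward, since the variables are now distinct and don't occur free across branches:
  \exists z\, \forall v\, \exists p\, (\neg S(z) \lor S(v) \land T(p))

\exists z\, \forall v\, \exists p\, (\neg S(z) \lor S(v) \land T(p))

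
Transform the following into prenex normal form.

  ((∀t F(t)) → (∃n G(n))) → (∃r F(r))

∀t ∀n ∃r (F(t) ∧ ¬G(n) ∨ F(r))

Eliminate → and ↔ using ¬ and ∨.
  ¬(¬(∀t F(t)) ∨ (∃n G(n))) ∨ (∃r F(r))
Drive negations inward (¬∀x A ≡ ∃x ¬A, ¬∃x A ≡ ∀x ¬A, De Morgan for ∧/∨):
  (∀t F(t)) ∧ (∀n ¬G(n)) ∨ (∃r F(r))
Extract every quantifier outward, since the variables are now distinct and don't occur free across branches:
  ∀t ∀n ∃r (F(t) ∧ ¬G(n) ∨ F(r))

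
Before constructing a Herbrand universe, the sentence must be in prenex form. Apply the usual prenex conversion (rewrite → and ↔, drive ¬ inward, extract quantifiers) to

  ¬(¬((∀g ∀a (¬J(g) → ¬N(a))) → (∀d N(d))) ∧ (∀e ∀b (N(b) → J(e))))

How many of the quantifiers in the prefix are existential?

Eliminate → and ↔ using ¬ and ∨.
  ¬(¬(¬(∀g ∀a (¬¬J(g) ∨ ¬N(a))) ∨ (∀d N(d))) ∧ (∀e ∀b (¬N(b) ∨ J(e))))
Push ¬ through the quantifiers and connectives to reach negation normal form:
  (∃g ∃a (¬J(g) ∧ N(a))) ∨ (∀d N(d)) ∨ (∃e ∃b (N(b) ∧ ¬J(e)))
All bound variables are already distinct, so no renaming is needed.
Extract every quantifier outward, since the variables are now distinct and don't occur free across branches:
  ∃g ∃a ∀d ∃e ∃b (¬J(g) ∧ N(a) ∨ N(d) ∨ N(b) ∧ ¬J(e))
The prefix is ∃g ∃a ∀d ∃e ∃b: 1 universal, 4 existential.

4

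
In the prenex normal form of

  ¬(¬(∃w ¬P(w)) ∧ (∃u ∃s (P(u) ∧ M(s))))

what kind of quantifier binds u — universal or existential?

universal

Move each ¬ inward, flipping quantifiers it crosses:
  (∃w ¬P(w)) ∨ (∀u ∀s (¬P(u) ∨ ¬M(s)))
All bound variables are already distinct, so no renaming is needed.
Finally move all quantifiers to the prefix:
  ∃w ∀u ∀s (¬P(w) ∨ ¬P(u) ∨ ¬M(s))
The quantifier ∃u sits under an odd number of negations, so it flips to ∀u.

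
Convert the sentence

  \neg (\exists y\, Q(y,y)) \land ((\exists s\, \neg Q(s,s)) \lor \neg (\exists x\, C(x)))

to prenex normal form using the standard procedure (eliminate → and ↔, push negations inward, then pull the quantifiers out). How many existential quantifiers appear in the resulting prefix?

Drive negations inward (¬∀x A ≡ ∃x ¬A, ¬∃x A ≡ ∀x ¬A, De Morgan for ∧/∨):
  (\forall y\, \neg Q(y,y)) \land ((\exists s\, \neg Q(s,s)) \lor (\forall x\, \neg C(x)))
Extract every quantifier outward, since the variables are now distinct and don't occur free across branches:
  \forall y\, \exists s\, \forall x\, (\neg Q(y,y) \land (\neg Q(s,s) \lor \neg C(x)))
The prefix is \forall y \exists s \forall x: 2 universal, 1 existential.

1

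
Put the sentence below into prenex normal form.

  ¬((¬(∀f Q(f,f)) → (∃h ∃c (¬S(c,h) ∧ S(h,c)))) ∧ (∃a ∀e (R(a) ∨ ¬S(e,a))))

∃f ∀h ∀c ∀a ∃e (¬Q(f,f) ∧ (S(c,h) ∨ ¬S(h,c)) ∨ ¬R(a) ∧ S(e,a))

Rewrite implications/biconditionals: A → B as ¬A ∨ B.
  ¬((¬¬(∀f Q(f,f)) ∨ (∃h ∃c (¬S(c,h) ∧ S(h,c)))) ∧ (∃a ∀e (R(a) ∨ ¬S(e,a))))
Drive negations inward (¬∀x A ≡ ∃x ¬A, ¬∃x A ≡ ∀x ¬A, De Morgan for ∧/∨):
  (∃f ¬Q(f,f)) ∧ (∀h ∀c (S(c,h) ∨ ¬S(h,c))) ∨ (∀a ∃e (¬R(a) ∧ S(e,a)))
Extract every quantifier outward, since the variables are now distinct and don't occur free across branches:
  ∃f ∀h ∀c ∀a ∃e (¬Q(f,f) ∧ (S(c,h) ∨ ¬S(h,c)) ∨ ¬R(a) ∧ S(e,a))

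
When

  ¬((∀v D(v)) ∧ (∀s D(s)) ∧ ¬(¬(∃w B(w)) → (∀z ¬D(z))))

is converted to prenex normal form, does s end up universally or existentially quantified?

existential

Rewrite implications/biconditionals: A → B as ¬A ∨ B.
  ¬((∀v D(v)) ∧ (∀s D(s)) ∧ ¬(¬¬(∃w B(w)) ∨ (∀z ¬D(z))))
Move each ¬ inward, flipping quantifiers it crosses:
  (∃v ¬D(v)) ∨ (∃s ¬D(s)) ∨ (∃w B(w)) ∨ (∀z ¬D(z))
Pull the quantifiers to the front (each side's bound variable is not free in the other side):
  ∃v ∃s ∃w ∀z (¬D(v) ∨ ¬D(s) ∨ B(w) ∨ ¬D(z))
The quantifier ∀s sits under an odd number of negations (counting the antecedent side of each →), so it flips to ∃s.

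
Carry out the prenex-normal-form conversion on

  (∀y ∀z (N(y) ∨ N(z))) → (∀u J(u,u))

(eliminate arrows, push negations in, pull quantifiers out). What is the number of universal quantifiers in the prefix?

1

Eliminate → and ↔ using ¬ and ∨.
  ¬(∀y ∀z (N(y) ∨ N(z))) ∨ (∀u J(u,u))
Push ¬ through the quantifiers and connectives to reach negation normal form:
  (∃y ∃z (¬N(y) ∧ ¬N(z))) ∨ (∀u J(u,u))
Finally move all quantifiers to the prefix:
  ∃y ∃z ∀u (¬N(y) ∧ ¬N(z) ∨ J(u,u))
The prefix is ∃y ∃z ∀u: 1 universal, 2 existential.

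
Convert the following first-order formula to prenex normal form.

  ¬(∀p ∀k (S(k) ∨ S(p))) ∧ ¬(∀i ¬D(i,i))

∃p ∃k ∃i (¬S(k) ∧ ¬S(p) ∧ D(i,i))

Drive negations inward (¬∀x A ≡ ∃x ¬A, ¬∃x A ≡ ∀x ¬A, De Morgan for ∧/∨):
  (∃p ∃k (¬S(k) ∧ ¬S(p))) ∧ (∃i D(i,i))
Finally move all quantifiers to the prefix:
  ∃p ∃k ∃i (¬S(k) ∧ ¬S(p) ∧ D(i,i))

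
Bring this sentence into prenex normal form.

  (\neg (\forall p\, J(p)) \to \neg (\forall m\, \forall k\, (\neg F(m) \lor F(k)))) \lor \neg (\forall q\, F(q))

\forall p\, \exists m\, \exists k\, \exists q\, (J(p) \lor F(m) \land \neg F(k) \lor \neg F(q))

Rewrite implications/biconditionals: A → B as ¬A ∨ B.
  \neg \neg (\forall p\, J(p)) \lor \neg (\forall m\, \forall k\, (\neg F(m) \lor F(k))) \lor \neg (\forall q\, F(q))
Push ¬ through the quantifiers and connectives to reach negation normal form:
  (\forall p\, J(p)) \lor (\exists m\, \exists k\, (F(m) \land \neg F(k))) \lor (\exists q\, \neg F(q))
All bound variables are already distinct, so no renaming is needed.
Pull the quantifiers to the front (each side's bound variable is not free in the other side):
  \forall p\, \exists m\, \exists k\, \exists q\, (J(p) \lor F(m) \land \neg F(k) \lor \neg F(q))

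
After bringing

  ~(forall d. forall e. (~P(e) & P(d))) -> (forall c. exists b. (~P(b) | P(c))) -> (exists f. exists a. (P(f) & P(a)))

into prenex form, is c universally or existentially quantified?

Rewrite implications/biconditionals: A → B as ¬A ∨ B.
  ~~(forall d. forall e. (~P(e) & P(d))) | ~(forall c. exists b. (~P(b) | P(c))) | (exists f. exists a. (P(f) & P(a)))
Move each ¬ inward, flipping quantifiers it crosses:
  (forall d. forall e. (~P(e) & P(d))) | (exists c. forall b. (P(b) & ~P(c))) | (exists f. exists a. (P(f) & P(a)))
All bound variables are already distinct, so no renaming is needed.
Pull the quantifiers to the front (each side's bound variable is not free in the other side):
  forall d. forall e. exists c. forall b. exists f. exists a. (~P(e) & P(d) | P(b) & ~P(c) | P(f) & P(a))
The quantifier forall c sits under an odd number of negations (counting the antecedent side of each →), so it flips to exists c.

existential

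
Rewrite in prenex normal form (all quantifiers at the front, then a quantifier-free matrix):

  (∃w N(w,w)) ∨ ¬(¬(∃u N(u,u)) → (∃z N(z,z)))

First replace A → B with ¬A ∨ B.
  (∃w N(w,w)) ∨ ¬(¬¬(∃u N(u,u)) ∨ (∃z N(z,z)))
Push ¬ through the quantifiers and connectives to reach negation normal form:
  (∃w N(w,w)) ∨ (∀u ¬N(u,u)) ∧ (∀z ¬N(z,z))
All bound variables are already distinct, so no renaming is needed.
Finally move all quantifiers to the prefix:
  ∃w ∀u ∀z (N(w,w) ∨ ¬N(u,u) ∧ ¬N(z,z))

∃w ∀u ∀z (N(w,w) ∨ ¬N(u,u) ∧ ¬N(z,z))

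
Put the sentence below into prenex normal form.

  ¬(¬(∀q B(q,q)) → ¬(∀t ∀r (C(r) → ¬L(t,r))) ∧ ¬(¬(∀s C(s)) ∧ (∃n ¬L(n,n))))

∃q ∀t ∀r ∃s ∃n (¬B(q,q) ∧ (¬C(r) ∨ ¬L(t,r) ∨ ¬C(s) ∧ ¬L(n,n)))

Eliminate → and ↔ using ¬ and ∨.
  ¬(¬¬(∀q B(q,q)) ∨ ¬(∀t ∀r (¬C(r) ∨ ¬L(t,r))) ∧ ¬(¬(∀s C(s)) ∧ (∃n ¬L(n,n))))
Drive negations inward (¬∀x A ≡ ∃x ¬A, ¬∃x A ≡ ∀x ¬A, De Morgan for ∧/∨):
  (∃q ¬B(q,q)) ∧ ((∀t ∀r (¬C(r) ∨ ¬L(t,r))) ∨ (∃s ¬C(s)) ∧ (∃n ¬L(n,n)))
All bound variables are already distinct, so no renaming is needed.
Extract every quantifier outward, since the variables are now distinct and don't occur free across branches:
  ∃q ∀t ∀r ∃s ∃n (¬B(q,q) ∧ (¬C(r) ∨ ¬L(t,r) ∨ ¬C(s) ∧ ¬L(n,n)))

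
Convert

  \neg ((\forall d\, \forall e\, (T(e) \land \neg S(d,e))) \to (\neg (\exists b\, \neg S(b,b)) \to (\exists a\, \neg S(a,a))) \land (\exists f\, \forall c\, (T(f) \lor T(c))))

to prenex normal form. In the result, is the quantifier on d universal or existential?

universal

First replace A → B with ¬A ∨ B.
  \neg (\neg (\forall d\, \forall e\, (T(e) \land \neg S(d,e))) \lor (\neg \neg (\exists b\, \neg S(b,b)) \lor (\exists a\, \neg S(a,a))) \land (\exists f\, \forall c\, (T(f) \lor T(c))))
Push ¬ through the quantifiers and connectives to reach negation normal form:
  (\forall d\, \forall e\, (T(e) \land \neg S(d,e))) \land ((\forall b\, S(b,b)) \land (\forall a\, S(a,a)) \lor (\forall f\, \exists c\, (\neg T(f) \land \neg T(c))))
All bound variables are already distinct, so no renaming is needed.
Extract every quantifier outward, since the variables are now distinct and don't occur free across branches:
  \forall d\, \forall e\, \forall b\, \forall a\, \forall f\, \exists c\, (T(e) \land \neg S(d,e) \land (S(b,b) \land S(a,a) \lor \neg T(f) \land \neg T(c)))
The quantifier \forall d sits under an even number of negations (counting the antecedent side of each →), so it remains universal.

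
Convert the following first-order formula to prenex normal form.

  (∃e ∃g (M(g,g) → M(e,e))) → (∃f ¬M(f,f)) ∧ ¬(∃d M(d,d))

∀e ∀g ∃f ∀d (M(g,g) ∧ ¬M(e,e) ∨ ¬M(f,f) ∧ ¬M(d,d))

Rewrite implications/biconditionals: A → B as ¬A ∨ B.
  ¬(∃e ∃g (¬M(g,g) ∨ M(e,e))) ∨ (∃f ¬M(f,f)) ∧ ¬(∃d M(d,d))
Push ¬ through the quantifiers and connectives to reach negation normal form:
  (∀e ∀g (M(g,g) ∧ ¬M(e,e))) ∨ (∃f ¬M(f,f)) ∧ (∀d ¬M(d,d))
All bound variables are already distinct, so no renaming is needed.
Pull the quantifiers to the front (each side's bound variable is not free in the other side):
  ∀e ∀g ∃f ∀d (M(g,g) ∧ ¬M(e,e) ∨ ¬M(f,f) ∧ ¬M(d,d))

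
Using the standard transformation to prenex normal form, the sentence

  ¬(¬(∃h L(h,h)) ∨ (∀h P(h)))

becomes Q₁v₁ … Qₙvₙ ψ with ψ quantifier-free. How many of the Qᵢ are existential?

Drive negations inward (¬∀x A ≡ ∃x ¬A, ¬∃x A ≡ ∀x ¬A, De Morgan for ∧/∨):
  (∃h L(h,h)) ∧ (∃h ¬P(h))
Rename bound variables to avoid capture: h↦z1.
  (∃h L(h,h)) ∧ (∃z1 ¬P(z1))
Finally move all quantifiers to the prefix:
  ∃h ∃z1 (L(h,h) ∧ ¬P(z1))
The prefix is ∃h ∃z1: 0 universal, 2 existential.

2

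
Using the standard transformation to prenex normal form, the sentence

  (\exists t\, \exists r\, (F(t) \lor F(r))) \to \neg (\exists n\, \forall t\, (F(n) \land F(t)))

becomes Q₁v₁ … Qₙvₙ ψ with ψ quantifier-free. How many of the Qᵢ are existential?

1

Eliminate → and ↔ using ¬ and ∨.
  \neg (\exists t\, \exists r\, (F(t) \lor F(r))) \lor \neg (\exists n\, \forall t\, (F(n) \land F(t)))
Drive negations inward (¬∀x A ≡ ∃x ¬A, ¬∃x A ≡ ∀x ¬A, De Morgan for ∧/∨):
  (\forall t\, \forall r\, (\neg F(t) \land \neg F(r))) \lor (\forall n\, \exists t\, (\neg F(n) \lor \neg F(t)))
Rename bound variables to avoid capture: t↦z1.
  (\forall t\, \forall r\, (\neg F(t) \land \neg F(r))) \lor (\forall n\, \exists z1\, (\neg F(n) \lor \neg F(z1)))
Finally move all quantifiers to the prefix:
  \forall t\, \forall r\, \forall n\, \exists z1\, (\neg F(t) \land \neg F(r) \lor \neg F(n) \lor \neg F(z1))
The prefix is \forall t \forall r \forall n \exists z1: 3 universal, 1 existential.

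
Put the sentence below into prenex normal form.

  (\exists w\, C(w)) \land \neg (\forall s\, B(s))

\exists w\, \exists s\, (C(w) \land \neg B(s))

Drive negations inward (¬∀x A ≡ ∃x ¬A, ¬∃x A ≡ ∀x ¬A, De Morgan for ∧/∨):
  (\exists w\, C(w)) \land (\exists s\, \neg B(s))
All bound variables are already distinct, so no renaming is needed.
Finally move all quantifiers to the prefix:
  \exists w\, \exists s\, (C(w) \land \neg B(s))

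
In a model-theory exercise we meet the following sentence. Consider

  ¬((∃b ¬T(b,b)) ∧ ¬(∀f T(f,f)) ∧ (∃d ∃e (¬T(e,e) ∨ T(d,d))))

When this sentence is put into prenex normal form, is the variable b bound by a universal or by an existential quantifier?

universal

Move each ¬ inward, flipping quantifiers it crosses:
  (∀b T(b,b)) ∨ (∀f T(f,f)) ∨ (∀d ∀e (T(e,e) ∧ ¬T(d,d)))
Finally move all quantifiers to the prefix:
  ∀b ∀f ∀d ∀e (T(b,b) ∨ T(f,f) ∨ T(e,e) ∧ ¬T(d,d))
The quantifier ∃b sits under an odd number of negations, so it flips to ∀b.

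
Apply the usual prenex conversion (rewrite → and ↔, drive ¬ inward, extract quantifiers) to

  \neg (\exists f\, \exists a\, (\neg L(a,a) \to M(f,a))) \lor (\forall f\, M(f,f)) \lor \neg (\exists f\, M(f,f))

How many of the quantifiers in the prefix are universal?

4

First replace A → B with ¬A ∨ B.
  \neg (\exists f\, \exists a\, (\neg \neg L(a,a) \lor M(f,a))) \lor (\forall f\, M(f,f)) \lor \neg (\exists f\, M(f,f))
Drive negations inward (¬∀x A ≡ ∃x ¬A, ¬∃x A ≡ ∀x ¬A, De Morgan for ∧/∨):
  (\forall f\, \forall a\, (\neg L(a,a) \land \neg M(f,a))) \lor (\forall f\, M(f,f)) \lor (\forall f\, \neg M(f,f))
Standardize variables apart so no two quantifiers bind the same name: f↦x1, f↦c.
  (\forall f\, \forall a\, (\neg L(a,a) \land \neg M(f,a))) \lor (\forall x1\, M(x1,x1)) \lor (\forall c\, \neg M(c,c))
Finally move all quantifiers to the prefix:
  \forall f\, \forall a\, \forall x1\, \forall c\, (\neg L(a,a) \land \neg M(f,a) \lor M(x1,x1) \lor \neg M(c,c))
The prefix is \forall f \forall a \forall x1 \forall c: 4 universal, 0 existential.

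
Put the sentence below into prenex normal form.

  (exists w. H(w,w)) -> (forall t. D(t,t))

forall w. forall t. (~H(w,w) | D(t,t))

Eliminate → and ↔ using ¬ and ∨.
  ~(exists w. H(w,w)) | (forall t. D(t,t))
Move each ¬ inward, flipping quantifiers it crosses:
  (forall w. ~H(w,w)) | (forall t. D(t,t))
Finally move all quantifiers to the prefix:
  forall w. forall t. (~H(w,w) | D(t,t))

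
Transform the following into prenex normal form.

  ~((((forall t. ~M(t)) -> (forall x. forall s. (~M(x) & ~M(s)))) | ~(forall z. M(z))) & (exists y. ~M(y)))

forall t. exists x. exists s. forall z. forall y. (~M(t) & (M(x) | M(s)) & M(z) | M(y))

Rewrite implications/biconditionals: A → B as ¬A ∨ B.
  ~((~(forall t. ~M(t)) | (forall x. forall s. (~M(x) & ~M(s))) | ~(forall z. M(z))) & (exists y. ~M(y)))
Move each ¬ inward, flipping quantifiers it crosses:
  (forall t. ~M(t)) & (exists x. exists s. (M(x) | M(s))) & (forall z. M(z)) | (forall y. M(y))
All bound variables are already distinct, so no renaming is needed.
Extract every quantifier outward, since the variables are now distinct and don't occur free across branches:
  forall t. exists x. exists s. forall z. forall y. (~M(t) & (M(x) | M(s)) & M(z) | M(y))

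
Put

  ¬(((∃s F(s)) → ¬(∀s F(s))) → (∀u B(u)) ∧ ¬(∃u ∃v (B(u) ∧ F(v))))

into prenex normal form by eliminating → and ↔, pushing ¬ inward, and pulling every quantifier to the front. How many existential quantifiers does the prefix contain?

4

Rewrite implications/biconditionals: A → B as ¬A ∨ B.
  ¬(¬(¬(∃s F(s)) ∨ ¬(∀s F(s))) ∨ (∀u B(u)) ∧ ¬(∃u ∃v (B(u) ∧ F(v))))
Move each ¬ inward, flipping quantifiers it crosses:
  ((∀s ¬F(s)) ∨ (∃s ¬F(s))) ∧ ((∃u ¬B(u)) ∨ (∃u ∃v (B(u) ∧ F(v))))
Give each quantifier a distinct variable: s↦r, u↦y.
  ((∀s ¬F(s)) ∨ (∃r ¬F(r))) ∧ ((∃u ¬B(u)) ∨ (∃y ∃v (B(y) ∧ F(v))))
Extract every quantifier outward, since the variables are now distinct and don't occur free across branches:
  ∀s ∃r ∃u ∃y ∃v ((¬F(s) ∨ ¬F(r)) ∧ (¬B(u) ∨ B(y) ∧ F(v)))
The prefix is ∀s ∃r ∃u ∃y ∃v: 1 universal, 4 existential.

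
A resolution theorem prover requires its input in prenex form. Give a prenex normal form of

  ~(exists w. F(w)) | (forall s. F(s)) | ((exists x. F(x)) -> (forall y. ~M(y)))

forall w. forall s. forall x. forall y. (~F(w) | F(s) | ~F(x) | ~M(y))

Rewrite implications/biconditionals: A → B as ¬A ∨ B.
  ~(exists w. F(w)) | (forall s. F(s)) | ~(exists x. F(x)) | (forall y. ~M(y))
Move each ¬ inward, flipping quantifiers it crosses:
  (forall w. ~F(w)) | (forall s. F(s)) | (forall x. ~F(x)) | (forall y. ~M(y))
Finally move all quantifiers to the prefix:
  forall w. forall s. forall x. forall y. (~F(w) | F(s) | ~F(x) | ~M(y))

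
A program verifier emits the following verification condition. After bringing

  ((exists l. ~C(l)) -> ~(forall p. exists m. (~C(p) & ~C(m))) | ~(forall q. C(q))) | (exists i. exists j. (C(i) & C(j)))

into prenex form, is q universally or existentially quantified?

First replace A → B with ¬A ∨ B.
  ~(exists l. ~C(l)) | ~(forall p. exists m. (~C(p) & ~C(m))) | ~(forall q. C(q)) | (exists i. exists j. (C(i) & C(j)))
Move each ¬ inward, flipping quantifiers it crosses:
  (forall l. C(l)) | (exists p. forall m. (C(p) | C(m))) | (exists q. ~C(q)) | (exists i. exists j. (C(i) & C(j)))
All bound variables are already distinct, so no renaming is needed.
Finally move all quantifiers to the prefix:
  forall l. exists p. forall m. exists q. exists i. exists j. (C(l) | C(p) | C(m) | ~C(q) | C(i) & C(j))
The quantifier forall q sits under an odd number of negations (counting the antecedent side of each →), so it flips to exists q.

existential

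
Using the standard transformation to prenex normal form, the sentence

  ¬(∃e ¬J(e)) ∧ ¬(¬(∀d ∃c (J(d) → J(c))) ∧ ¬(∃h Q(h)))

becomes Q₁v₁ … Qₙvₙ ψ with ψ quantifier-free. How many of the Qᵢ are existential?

2

First replace A → B with ¬A ∨ B.
  ¬(∃e ¬J(e)) ∧ ¬(¬(∀d ∃c (¬J(d) ∨ J(c))) ∧ ¬(∃h Q(h)))
Drive negations inward (¬∀x A ≡ ∃x ¬A, ¬∃x A ≡ ∀x ¬A, De Morgan for ∧/∨):
  (∀e J(e)) ∧ ((∀d ∃c (¬J(d) ∨ J(c))) ∨ (∃h Q(h)))
All bound variables are already distinct, so no renaming is needed.
Pull the quantifiers to the front (each side's bound variable is not free in the other side):
  ∀e ∀d ∃c ∃h (J(e) ∧ (¬J(d) ∨ J(c) ∨ Q(h)))
The prefix is ∀e ∀d ∃c ∃h: 2 universal, 2 existential.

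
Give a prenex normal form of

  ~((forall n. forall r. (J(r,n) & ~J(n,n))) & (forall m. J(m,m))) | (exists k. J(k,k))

Push ¬ through the quantifiers and connectives to reach negation normal form:
  (exists n. exists r. (~J(r,n) | J(n,n))) | (exists m. ~J(m,m)) | (exists k. J(k,k))
Finally move all quantifiers to the prefix:
  exists n. exists r. exists m. exists k. (~J(r,n) | J(n,n) | ~J(m,m) | J(k,k))

exists n. exists r. exists m. exists k. (~J(r,n) | J(n,n) | ~J(m,m) | J(k,k))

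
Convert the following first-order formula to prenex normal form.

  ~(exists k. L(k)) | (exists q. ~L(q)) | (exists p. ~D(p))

forall k. exists q. exists p. (~L(k) | ~L(q) | ~D(p))

Drive negations inward (¬∀x A ≡ ∃x ¬A, ¬∃x A ≡ ∀x ¬A, De Morgan for ∧/∨):
  (forall k. ~L(k)) | (exists q. ~L(q)) | (exists p. ~D(p))
All bound variables are already distinct, so no renaming is needed.
Pull the quantifiers to the front (each side's bound variable is not free in the other side):
  forall k. exists q. exists p. (~L(k) | ~L(q) | ~D(p))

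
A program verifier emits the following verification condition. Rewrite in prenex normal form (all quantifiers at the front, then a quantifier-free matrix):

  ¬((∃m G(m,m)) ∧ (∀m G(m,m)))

∀m ∃q (¬G(m,m) ∨ ¬G(q,q))

Drive negations inward (¬∀x A ≡ ∃x ¬A, ¬∃x A ≡ ∀x ¬A, De Morgan for ∧/∨):
  (∀m ¬G(m,m)) ∨ (∃m ¬G(m,m))
Standardize variables apart so no two quantifiers bind the same name: m↦q.
  (∀m ¬G(m,m)) ∨ (∃q ¬G(q,q))
Extract every quantifier outward, since the variables are now distinct and don't occur free across branches:
  ∀m ∃q (¬G(m,m) ∨ ¬G(q,q))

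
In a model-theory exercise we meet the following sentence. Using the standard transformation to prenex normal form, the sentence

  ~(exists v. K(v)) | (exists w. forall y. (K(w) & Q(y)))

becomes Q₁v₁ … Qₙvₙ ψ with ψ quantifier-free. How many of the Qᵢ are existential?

Drive negations inward (¬∀x A ≡ ∃x ¬A, ¬∃x A ≡ ∀x ¬A, De Morgan for ∧/∨):
  (forall v. ~K(v)) | (exists w. forall y. (K(w) & Q(y)))
All bound variables are already distinct, so no renaming is needed.
Finally move all quantifiers to the prefix:
  forall v. exists w. forall y. (~K(v) | K(w) & Q(y))
The prefix is forall v exists w forall y: 2 universal, 1 existential.

1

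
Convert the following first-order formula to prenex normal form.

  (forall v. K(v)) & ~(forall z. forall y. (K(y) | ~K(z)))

forall v. exists z. exists y. (K(v) & ~K(y) & K(z))

Move each ¬ inward, flipping quantifiers it crosses:
  (forall v. K(v)) & (exists z. exists y. (~K(y) & K(z)))
All bound variables are already distinct, so no renaming is needed.
Extract every quantifier outward, since the variables are now distinct and don't occur free across branches:
  forall v. exists z. exists y. (K(v) & ~K(y) & K(z))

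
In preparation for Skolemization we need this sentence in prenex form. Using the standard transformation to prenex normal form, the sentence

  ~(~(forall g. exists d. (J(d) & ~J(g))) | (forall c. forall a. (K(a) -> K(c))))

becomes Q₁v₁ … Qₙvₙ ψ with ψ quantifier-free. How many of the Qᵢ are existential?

3

Eliminate → and ↔ using ¬ and ∨.
  ~(~(forall g. exists d. (J(d) & ~J(g))) | (forall c. forall a. (~K(a) | K(c))))
Move each ¬ inward, flipping quantifiers it crosses:
  (forall g. exists d. (J(d) & ~J(g))) & (exists c. exists a. (K(a) & ~K(c)))
All bound variables are already distinct, so no renaming is needed.
Pull the quantifiers to the front (each side's bound variable is not free in the other side):
  forall g. exists d. exists c. exists a. (J(d) & ~J(g) & K(a) & ~K(c))
The prefix is forall g exists d exists c exists a: 1 universal, 3 existential.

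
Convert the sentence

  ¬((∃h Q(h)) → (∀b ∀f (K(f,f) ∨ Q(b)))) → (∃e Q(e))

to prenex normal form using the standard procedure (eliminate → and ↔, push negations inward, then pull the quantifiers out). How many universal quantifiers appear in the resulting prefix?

3

First replace A → B with ¬A ∨ B.
  ¬¬(¬(∃h Q(h)) ∨ (∀b ∀f (K(f,f) ∨ Q(b)))) ∨ (∃e Q(e))
Drive negations inward (¬∀x A ≡ ∃x ¬A, ¬∃x A ≡ ∀x ¬A, De Morgan for ∧/∨):
  (∀h ¬Q(h)) ∨ (∀b ∀f (K(f,f) ∨ Q(b))) ∨ (∃e Q(e))
Finally move all quantifiers to the prefix:
  ∀h ∀b ∀f ∃e (¬Q(h) ∨ K(f,f) ∨ Q(b) ∨ Q(e))
The prefix is ∀h ∀b ∀f ∃e: 3 universal, 1 existential.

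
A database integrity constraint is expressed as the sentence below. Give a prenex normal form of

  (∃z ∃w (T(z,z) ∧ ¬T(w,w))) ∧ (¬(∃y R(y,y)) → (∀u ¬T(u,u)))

First replace A → B with ¬A ∨ B.
  (∃z ∃w (T(z,z) ∧ ¬T(w,w))) ∧ (¬¬(∃y R(y,y)) ∨ (∀u ¬T(u,u)))
Move each ¬ inward, flipping quantifiers it crosses:
  (∃z ∃w (T(z,z) ∧ ¬T(w,w))) ∧ ((∃y R(y,y)) ∨ (∀u ¬T(u,u)))
Pull the quantifiers to the front (each side's bound variable is not free in the other side):
  ∃z ∃w ∃y ∀u (T(z,z) ∧ ¬T(w,w) ∧ (R(y,y) ∨ ¬T(u,u)))

∃z ∃w ∃y ∀u (T(z,z) ∧ ¬T(w,w) ∧ (R(y,y) ∨ ¬T(u,u)))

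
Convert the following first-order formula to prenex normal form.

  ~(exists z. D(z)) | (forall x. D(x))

forall z. forall x. (~D(z) | D(x))

Move each ¬ inward, flipping quantifiers it crosses:
  (forall z. ~D(z)) | (forall x. D(x))
All bound variables are already distinct, so no renaming is needed.
Extract every quantifier outward, since the variables are now distinct and don't occur free across branches:
  forall z. forall x. (~D(z) | D(x))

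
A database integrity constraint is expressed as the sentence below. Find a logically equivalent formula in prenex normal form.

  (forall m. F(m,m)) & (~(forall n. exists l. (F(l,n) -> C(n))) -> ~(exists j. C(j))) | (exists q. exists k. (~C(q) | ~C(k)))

First replace A → B with ¬A ∨ B.
  (forall m. F(m,m)) & (~~(forall n. exists l. (~F(l,n) | C(n))) | ~(exists j. C(j))) | (exists q. exists k. (~C(q) | ~C(k)))
Move each ¬ inward, flipping quantifiers it crosses:
  (forall m. F(m,m)) & ((forall n. exists l. (~F(l,n) | C(n))) | (forall j. ~C(j))) | (exists q. exists k. (~C(q) | ~C(k)))
Pull the quantifiers to the front (each side's bound variable is not free in the other side):
  forall m. forall n. exists l. forall j. exists q. exists k. (F(m,m) & (~F(l,n) | C(n) | ~C(j)) | ~C(q) | ~C(k))

forall m. forall n. exists l. forall j. exists q. exists k. (F(m,m) & (~F(l,n) | C(n) | ~C(j)) | ~C(q) | ~C(k))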